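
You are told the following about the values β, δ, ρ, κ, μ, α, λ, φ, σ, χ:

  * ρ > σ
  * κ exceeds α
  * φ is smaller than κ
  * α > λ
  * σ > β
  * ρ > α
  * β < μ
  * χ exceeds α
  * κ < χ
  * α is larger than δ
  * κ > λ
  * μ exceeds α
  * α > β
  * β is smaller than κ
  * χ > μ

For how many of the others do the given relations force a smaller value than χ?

7

Directly below χ: α, μ, κ.
One step further: β, φ, δ, λ (7 so far).
No other element is forced below χ by the given relations, so the count is 7.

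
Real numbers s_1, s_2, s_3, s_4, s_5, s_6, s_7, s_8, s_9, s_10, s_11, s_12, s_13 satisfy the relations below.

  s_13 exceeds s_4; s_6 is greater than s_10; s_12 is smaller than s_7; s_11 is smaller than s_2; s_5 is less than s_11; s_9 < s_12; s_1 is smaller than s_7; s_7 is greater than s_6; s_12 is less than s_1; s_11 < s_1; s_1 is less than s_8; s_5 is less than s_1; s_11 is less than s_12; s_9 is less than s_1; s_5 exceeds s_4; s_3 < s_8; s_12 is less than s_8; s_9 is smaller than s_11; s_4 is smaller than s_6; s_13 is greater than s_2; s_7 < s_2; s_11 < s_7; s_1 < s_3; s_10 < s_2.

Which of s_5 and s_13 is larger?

s_13

Chaining the given relations: s_5 < s_11 < s_1 < s_7 < s_2 < s_13.
So s_5 < s_13; s_13 is the larger of the two.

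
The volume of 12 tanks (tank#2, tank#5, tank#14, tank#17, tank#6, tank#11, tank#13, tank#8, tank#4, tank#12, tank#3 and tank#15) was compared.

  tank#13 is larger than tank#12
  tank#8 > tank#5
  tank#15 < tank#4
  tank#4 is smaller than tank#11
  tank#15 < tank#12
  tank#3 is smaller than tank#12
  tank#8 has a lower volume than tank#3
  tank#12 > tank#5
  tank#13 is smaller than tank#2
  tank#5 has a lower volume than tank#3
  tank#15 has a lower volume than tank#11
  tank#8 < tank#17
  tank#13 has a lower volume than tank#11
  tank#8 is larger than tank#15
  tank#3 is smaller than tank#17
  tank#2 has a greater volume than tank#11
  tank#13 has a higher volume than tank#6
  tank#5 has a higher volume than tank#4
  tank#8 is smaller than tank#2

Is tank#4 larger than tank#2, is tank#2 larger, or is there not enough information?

Link the given pairs in sequence: tank#4 < tank#5; tank#5 < tank#8; tank#8 < tank#3; tank#3 < tank#12; tank#12 < tank#13; tank#13 < tank#11; tank#11 < tank#2.
Chaining these gives tank#4 < tank#5 < tank#8 < tank#3 < tank#12 < tank#13 < tank#11 < tank#2.
So tank#2 is larger.

tank#2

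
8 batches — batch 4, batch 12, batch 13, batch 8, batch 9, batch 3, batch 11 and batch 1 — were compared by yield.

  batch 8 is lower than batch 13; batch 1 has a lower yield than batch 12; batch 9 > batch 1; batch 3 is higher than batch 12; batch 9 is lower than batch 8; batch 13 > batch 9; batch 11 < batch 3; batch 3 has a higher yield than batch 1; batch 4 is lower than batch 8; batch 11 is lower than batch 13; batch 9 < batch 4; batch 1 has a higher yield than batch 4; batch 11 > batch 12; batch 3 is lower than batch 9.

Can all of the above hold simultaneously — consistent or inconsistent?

We have batch 4 < batch 1 stated directly, yet also batch 1 < batch 12 < batch 11 < batch 3 < batch 9 < batch 4 by chaining the others — so batch 1 < batch 4. Contradiction.

inconsistent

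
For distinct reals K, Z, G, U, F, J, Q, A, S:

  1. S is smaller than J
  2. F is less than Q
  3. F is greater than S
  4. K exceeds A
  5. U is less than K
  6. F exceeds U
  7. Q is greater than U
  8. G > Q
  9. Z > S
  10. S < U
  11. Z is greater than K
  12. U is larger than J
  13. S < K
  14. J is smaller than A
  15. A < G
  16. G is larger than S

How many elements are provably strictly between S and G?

The relations place S below G. An element lies strictly between them when it is forced above S and also forced below G.
Above S: {J, U, A, K, F, Q, Z}. Below G: {J, U, A, F, Q}.
Intersection: {J, U, A, F, Q} — 5.

5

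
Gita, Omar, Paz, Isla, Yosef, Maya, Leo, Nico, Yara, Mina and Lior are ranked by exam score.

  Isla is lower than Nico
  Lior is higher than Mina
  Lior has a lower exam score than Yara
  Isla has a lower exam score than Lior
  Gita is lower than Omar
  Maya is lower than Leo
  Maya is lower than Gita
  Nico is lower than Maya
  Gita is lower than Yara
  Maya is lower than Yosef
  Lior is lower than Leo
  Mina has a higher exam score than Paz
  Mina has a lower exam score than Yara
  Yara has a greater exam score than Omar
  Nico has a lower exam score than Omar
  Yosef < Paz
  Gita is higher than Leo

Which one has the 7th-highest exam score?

Paz

The consecutive relations fix a unique order: Isla < Nico < Maya < Yosef < Paz < Mina < Lior < Leo < Gita < Omar < Yara.
The 7th largest is Paz.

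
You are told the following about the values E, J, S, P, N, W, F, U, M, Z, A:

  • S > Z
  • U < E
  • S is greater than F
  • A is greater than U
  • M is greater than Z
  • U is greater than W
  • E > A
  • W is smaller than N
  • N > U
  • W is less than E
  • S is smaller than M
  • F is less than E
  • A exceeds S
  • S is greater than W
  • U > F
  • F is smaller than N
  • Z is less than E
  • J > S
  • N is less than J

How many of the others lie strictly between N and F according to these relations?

Chaining upward from F reaches: U, S, A, E, M, J.
Chaining downward from N reaches: W, U.
Strictly between F and N are those in both lists: U — 1 element.

1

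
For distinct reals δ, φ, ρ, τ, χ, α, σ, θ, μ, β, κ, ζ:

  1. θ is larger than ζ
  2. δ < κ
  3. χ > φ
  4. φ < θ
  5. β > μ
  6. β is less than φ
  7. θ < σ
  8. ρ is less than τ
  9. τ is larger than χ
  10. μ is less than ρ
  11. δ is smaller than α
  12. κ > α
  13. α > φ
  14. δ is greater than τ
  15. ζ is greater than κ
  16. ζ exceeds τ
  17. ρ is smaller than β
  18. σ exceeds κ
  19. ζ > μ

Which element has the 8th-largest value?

Chaining the given pairs: μ < ρ < β < φ < χ < τ < δ < α < κ < ζ < θ < σ.
The 8th largest is χ.

χ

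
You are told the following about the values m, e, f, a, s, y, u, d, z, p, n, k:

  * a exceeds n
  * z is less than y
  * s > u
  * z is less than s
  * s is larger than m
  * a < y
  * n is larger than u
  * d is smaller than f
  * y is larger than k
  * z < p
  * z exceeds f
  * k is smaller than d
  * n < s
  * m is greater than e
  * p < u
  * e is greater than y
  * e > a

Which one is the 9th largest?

Chaining the given pairs: k < d < f < z < p < u < n < a < y < e < m < s.
Counting 9 from the largest end gives z.

z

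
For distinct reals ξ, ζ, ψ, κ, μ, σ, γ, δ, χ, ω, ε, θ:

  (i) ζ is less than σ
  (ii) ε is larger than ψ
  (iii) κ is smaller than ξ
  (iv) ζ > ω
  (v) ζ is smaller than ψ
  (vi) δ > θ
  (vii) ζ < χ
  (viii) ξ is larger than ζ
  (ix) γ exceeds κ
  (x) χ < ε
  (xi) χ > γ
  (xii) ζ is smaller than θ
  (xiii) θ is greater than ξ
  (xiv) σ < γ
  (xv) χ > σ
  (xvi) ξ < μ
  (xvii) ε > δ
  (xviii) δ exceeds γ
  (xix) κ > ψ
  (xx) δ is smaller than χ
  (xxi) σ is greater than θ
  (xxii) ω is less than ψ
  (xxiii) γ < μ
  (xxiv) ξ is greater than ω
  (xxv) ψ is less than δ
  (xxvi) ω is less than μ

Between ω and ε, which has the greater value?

The relevant relations are ω < ζ; ζ < ψ; ψ < κ; κ < ξ; ξ < θ; θ < σ; σ < γ; γ < δ; δ < χ; χ < ε.
Chaining these gives ω < ζ < ψ < κ < ξ < θ < σ < γ < δ < χ < ε.
So ω < ε; ε is the larger of the two.

ε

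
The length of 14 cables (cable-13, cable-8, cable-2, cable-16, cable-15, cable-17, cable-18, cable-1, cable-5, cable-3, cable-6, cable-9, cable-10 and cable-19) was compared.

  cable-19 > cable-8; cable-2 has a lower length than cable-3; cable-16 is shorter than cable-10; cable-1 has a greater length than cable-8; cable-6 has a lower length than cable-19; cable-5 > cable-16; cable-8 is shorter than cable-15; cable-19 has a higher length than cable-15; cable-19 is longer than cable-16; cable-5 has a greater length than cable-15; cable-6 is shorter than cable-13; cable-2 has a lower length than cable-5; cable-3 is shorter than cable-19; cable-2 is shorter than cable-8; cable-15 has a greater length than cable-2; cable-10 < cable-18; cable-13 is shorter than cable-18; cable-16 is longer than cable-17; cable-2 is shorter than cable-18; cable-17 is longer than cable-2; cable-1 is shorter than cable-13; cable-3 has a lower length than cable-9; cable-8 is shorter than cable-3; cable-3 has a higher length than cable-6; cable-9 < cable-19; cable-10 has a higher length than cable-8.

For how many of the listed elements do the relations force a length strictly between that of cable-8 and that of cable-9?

The relations place cable-8 below cable-9. An element lies strictly between them when it is forced above cable-8 and also forced below cable-9.
Above cable-8: {cable-15, cable-1, cable-3, cable-13, cable-10, cable-18, cable-19, cable-5}. Below cable-9: {cable-6, cable-2, cable-3}.
Intersection: {cable-3} — 1.

1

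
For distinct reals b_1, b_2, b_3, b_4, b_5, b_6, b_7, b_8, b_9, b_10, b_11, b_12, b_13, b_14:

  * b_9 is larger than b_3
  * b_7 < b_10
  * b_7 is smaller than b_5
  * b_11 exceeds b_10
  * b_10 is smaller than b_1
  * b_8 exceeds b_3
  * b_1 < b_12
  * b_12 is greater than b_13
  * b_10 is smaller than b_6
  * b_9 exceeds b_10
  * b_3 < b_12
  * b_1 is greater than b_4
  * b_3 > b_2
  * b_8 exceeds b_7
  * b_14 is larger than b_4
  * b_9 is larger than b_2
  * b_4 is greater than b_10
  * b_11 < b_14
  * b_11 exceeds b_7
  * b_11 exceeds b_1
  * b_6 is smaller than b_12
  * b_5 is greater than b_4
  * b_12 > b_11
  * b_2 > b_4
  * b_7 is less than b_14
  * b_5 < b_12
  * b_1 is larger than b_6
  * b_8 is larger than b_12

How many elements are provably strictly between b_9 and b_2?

1

The relations place b_2 below b_9. An element lies strictly between them when it is forced above b_2 and also forced below b_9.
Above b_2: {b_3, b_12, b_8}. Below b_9: {b_7, b_10, b_4, b_3}.
Intersection: {b_3} — 1.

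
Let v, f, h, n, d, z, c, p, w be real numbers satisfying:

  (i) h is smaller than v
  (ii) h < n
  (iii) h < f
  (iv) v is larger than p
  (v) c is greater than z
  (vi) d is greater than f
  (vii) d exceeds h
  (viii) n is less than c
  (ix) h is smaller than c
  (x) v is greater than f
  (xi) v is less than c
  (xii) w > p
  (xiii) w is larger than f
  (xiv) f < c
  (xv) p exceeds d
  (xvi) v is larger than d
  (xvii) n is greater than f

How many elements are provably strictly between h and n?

1

The relations place h below n. An element lies strictly between them when it is forced above h and also forced below n.
Above h: {f, d, p, w, v, c}. Below n: {f}.
Intersection: {f} — 1.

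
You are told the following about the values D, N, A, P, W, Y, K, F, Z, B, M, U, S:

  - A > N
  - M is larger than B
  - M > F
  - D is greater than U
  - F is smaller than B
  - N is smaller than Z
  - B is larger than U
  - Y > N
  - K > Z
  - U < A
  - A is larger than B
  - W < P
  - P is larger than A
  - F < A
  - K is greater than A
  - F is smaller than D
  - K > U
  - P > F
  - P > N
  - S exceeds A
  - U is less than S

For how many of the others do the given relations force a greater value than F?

The elements the relations force above F are B, A, M, P, K, D, S — no chain reaches any other.
That is 7.

7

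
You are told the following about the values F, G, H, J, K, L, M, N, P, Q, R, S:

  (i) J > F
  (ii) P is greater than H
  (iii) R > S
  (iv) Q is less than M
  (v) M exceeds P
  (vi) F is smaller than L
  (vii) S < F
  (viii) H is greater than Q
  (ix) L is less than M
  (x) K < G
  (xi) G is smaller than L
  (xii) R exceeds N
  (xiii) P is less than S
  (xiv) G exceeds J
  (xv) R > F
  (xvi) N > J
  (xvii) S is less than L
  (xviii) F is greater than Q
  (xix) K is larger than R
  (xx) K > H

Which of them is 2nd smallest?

Piecing the relations together gives one ordering: Q < H < P < S < F < J < N < R < K < G < L < M.
Counting 2 from the smallest end gives H.

H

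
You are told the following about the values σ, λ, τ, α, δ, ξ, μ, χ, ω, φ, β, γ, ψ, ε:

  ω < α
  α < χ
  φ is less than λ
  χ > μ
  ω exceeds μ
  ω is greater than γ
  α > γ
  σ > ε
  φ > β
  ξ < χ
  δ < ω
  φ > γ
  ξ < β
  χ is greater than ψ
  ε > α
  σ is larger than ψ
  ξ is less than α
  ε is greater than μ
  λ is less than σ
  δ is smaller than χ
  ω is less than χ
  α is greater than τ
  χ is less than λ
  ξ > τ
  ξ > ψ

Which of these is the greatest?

μ is not greatest since μ < ω; δ is not greatest since δ < ω; ψ is not greatest since ψ < χ; γ is not greatest since γ < φ; τ is not greatest since τ < ξ; ω is not greatest since ω < χ; ξ is not greatest since ξ < χ; β is not greatest since β < φ; α is not greatest since α < χ; φ is not greatest since φ < λ; ε is not greatest since ε < σ; χ is not greatest since χ < λ; λ is not greatest since λ < σ.
Only σ has nothing above it, so σ is the greatest.

σ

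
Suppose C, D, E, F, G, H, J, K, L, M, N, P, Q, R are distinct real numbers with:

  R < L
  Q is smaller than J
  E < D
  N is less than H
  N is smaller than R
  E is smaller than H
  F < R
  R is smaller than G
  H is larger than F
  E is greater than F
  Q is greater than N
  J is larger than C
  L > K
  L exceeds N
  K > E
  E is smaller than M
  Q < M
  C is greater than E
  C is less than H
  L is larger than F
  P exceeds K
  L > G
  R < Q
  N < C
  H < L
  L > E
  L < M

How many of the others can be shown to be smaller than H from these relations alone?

The elements the relations force below H are F, E, N, C — no chain reaches any other.
That is 4.

4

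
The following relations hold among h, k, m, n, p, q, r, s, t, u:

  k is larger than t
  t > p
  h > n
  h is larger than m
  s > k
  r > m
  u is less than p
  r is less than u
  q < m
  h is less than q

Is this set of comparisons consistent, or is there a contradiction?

Chaining the given relations yields h < q < m, so h < m. But one relation states m < h. These cannot both hold.

inconsistent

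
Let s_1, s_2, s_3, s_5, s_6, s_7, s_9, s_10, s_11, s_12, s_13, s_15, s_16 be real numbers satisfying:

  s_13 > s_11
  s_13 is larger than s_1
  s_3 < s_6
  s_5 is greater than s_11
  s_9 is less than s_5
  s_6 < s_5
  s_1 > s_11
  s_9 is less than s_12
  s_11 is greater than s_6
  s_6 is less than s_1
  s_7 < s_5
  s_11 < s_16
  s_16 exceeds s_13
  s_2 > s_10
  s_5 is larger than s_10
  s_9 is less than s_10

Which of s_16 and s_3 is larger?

s_16

The relevant relations are s_3 < s_6; s_6 < s_11; s_11 < s_1; s_1 < s_13; s_13 < s_16.
Together: s_3 < s_6 < s_11 < s_1 < s_13 < s_16.
So s_3 < s_16; s_16 is the larger of the two.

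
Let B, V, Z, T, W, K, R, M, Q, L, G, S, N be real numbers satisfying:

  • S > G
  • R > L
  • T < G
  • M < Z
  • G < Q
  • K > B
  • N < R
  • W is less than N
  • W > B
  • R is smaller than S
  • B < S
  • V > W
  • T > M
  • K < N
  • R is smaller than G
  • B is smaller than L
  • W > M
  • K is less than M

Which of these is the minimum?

Chaining upward from B: directly above it, L, K, W, S; then M, N, R, V; then Z, T, G; then Q.
That covers every other element, and nothing is given below B, so B is the minimum.

B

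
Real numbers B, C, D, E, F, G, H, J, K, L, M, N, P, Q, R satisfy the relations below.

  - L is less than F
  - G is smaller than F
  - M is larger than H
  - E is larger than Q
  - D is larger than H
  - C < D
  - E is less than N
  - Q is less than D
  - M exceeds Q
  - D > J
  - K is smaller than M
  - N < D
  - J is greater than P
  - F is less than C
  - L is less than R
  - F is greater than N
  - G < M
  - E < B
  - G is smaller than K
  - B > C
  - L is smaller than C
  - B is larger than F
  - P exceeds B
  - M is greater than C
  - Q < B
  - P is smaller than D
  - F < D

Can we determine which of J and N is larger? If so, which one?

J

N < F and F < C give N < C.
Then C < B extends the chain to B.
With B < P: N < F < C < B < P.
With P < J: N < F < C < B < P < J.
So J is larger.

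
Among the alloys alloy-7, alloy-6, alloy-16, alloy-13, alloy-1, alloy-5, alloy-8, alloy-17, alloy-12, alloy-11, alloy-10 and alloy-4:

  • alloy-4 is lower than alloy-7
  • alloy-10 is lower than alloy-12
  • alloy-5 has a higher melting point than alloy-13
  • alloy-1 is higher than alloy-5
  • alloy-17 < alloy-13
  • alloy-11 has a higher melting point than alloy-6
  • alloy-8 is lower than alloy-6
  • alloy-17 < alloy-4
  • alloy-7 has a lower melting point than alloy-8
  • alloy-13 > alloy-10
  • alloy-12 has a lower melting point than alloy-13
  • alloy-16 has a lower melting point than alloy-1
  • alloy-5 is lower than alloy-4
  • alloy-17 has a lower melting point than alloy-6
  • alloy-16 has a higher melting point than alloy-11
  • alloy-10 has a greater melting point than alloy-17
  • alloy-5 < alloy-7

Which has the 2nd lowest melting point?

The consecutive relations fix a unique order: alloy-17 < alloy-10 < alloy-12 < alloy-13 < alloy-5 < alloy-4 < alloy-7 < alloy-8 < alloy-6 < alloy-11 < alloy-16 < alloy-1.
Counting 2 from the smallest end gives alloy-10.

alloy-10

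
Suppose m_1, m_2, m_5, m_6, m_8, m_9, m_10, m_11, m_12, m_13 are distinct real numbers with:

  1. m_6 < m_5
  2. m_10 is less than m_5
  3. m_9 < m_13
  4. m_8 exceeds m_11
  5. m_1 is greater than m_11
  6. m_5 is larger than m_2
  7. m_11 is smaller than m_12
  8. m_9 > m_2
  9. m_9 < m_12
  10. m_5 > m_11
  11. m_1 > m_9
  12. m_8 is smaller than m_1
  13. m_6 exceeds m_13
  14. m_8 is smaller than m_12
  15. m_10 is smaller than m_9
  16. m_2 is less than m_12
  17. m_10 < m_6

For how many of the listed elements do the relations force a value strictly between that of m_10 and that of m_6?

2

Chaining upward from m_10 reaches: m_9, m_13, m_1, m_12, m_5.
Chaining downward from m_6 reaches: m_2, m_9, m_13.
Strictly between m_10 and m_6 are those in both lists: m_9, m_13 — 2 elements.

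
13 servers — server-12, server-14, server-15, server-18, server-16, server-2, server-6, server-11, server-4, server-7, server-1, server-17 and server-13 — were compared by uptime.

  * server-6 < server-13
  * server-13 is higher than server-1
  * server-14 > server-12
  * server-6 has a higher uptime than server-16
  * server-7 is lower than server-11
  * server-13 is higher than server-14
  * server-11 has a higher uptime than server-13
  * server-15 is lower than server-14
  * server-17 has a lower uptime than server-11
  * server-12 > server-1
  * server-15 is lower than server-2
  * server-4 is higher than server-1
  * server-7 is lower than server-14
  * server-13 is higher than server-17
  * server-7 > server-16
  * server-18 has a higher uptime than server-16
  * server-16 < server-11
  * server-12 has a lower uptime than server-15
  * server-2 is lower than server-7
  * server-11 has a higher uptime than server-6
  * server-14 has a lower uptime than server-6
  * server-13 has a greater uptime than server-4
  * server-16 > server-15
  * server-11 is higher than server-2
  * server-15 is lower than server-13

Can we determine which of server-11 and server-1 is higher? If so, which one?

server-11

server-1 < server-12 and server-12 < server-15 give server-1 < server-15.
Then server-15 < server-16 extends the chain to server-16.
Then server-16 < server-7 extends the chain to server-7.
With server-7 < server-14: server-1 < server-12 < server-15 < server-16 < server-7 < server-14.
Then server-14 < server-6 extends the chain to server-6.
With server-6 < server-13: server-1 < server-12 < server-15 < server-16 < server-7 < server-14 < server-6 < server-13.
With server-13 < server-11: server-1 < server-12 < server-15 < server-16 < server-7 < server-14 < server-6 < server-13 < server-11.
So server-11 is higher.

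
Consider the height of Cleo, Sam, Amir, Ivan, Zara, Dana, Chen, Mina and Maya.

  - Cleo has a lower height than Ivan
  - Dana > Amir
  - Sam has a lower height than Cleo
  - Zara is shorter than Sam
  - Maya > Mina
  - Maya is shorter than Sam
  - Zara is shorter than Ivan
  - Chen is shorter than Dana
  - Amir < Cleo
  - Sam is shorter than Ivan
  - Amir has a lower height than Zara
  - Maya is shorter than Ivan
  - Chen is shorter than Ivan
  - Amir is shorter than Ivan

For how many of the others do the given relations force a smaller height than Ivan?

From Ivan the given relations immediately reach Chen, Amir, Zara, Maya, Sam, Cleo.
From those, Mina — 7 in total.
No other element is forced below Ivan by the given relations, so the count is 7.

7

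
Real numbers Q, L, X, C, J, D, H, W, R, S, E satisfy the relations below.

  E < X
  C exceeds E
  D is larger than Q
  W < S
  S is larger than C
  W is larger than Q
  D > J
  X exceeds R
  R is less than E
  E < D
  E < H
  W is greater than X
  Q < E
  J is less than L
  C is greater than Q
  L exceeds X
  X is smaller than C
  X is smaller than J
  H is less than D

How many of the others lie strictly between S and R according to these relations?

4

The relations place R below S. An element lies strictly between them when it is forced above R and also forced below S.
Above R: {E, X, J, C, H, W, D, L}. Below S: {Q, E, X, C, W}.
Intersection: {E, X, C, W} — 4.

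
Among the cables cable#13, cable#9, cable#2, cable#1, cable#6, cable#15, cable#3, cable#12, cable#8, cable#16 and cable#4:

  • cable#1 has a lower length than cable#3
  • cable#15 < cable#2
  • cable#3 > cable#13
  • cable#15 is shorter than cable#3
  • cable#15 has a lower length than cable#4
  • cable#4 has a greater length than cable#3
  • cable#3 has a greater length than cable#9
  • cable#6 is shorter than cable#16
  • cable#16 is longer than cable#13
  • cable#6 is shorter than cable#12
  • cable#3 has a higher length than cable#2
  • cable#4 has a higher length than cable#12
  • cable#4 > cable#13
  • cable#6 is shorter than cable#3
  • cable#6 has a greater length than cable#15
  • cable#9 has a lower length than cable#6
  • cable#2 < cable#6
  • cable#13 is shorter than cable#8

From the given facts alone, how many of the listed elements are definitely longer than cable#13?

From cable#13 the given relations immediately reach cable#8, cable#3, cable#4, cable#16.
Nothing else is reachable above cable#13; 4 in all.

4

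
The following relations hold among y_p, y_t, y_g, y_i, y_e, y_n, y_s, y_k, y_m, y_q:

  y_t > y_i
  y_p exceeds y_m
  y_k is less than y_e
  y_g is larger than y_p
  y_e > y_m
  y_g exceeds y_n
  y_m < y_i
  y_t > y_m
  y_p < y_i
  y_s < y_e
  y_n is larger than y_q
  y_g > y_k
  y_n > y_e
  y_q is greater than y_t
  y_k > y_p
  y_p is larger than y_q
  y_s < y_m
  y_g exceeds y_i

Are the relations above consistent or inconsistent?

We have y_p < y_i stated directly, yet also y_i < y_t < y_q < y_p by chaining the others — so y_i < y_p. Contradiction.

inconsistent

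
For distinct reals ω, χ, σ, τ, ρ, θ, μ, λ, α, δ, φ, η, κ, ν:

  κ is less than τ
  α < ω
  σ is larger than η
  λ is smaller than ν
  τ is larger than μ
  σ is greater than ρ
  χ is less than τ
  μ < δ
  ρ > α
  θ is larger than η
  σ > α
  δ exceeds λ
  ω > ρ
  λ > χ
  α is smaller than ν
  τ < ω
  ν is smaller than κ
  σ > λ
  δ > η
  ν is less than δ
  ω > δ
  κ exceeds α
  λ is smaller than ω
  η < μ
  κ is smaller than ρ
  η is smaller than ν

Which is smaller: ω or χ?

χ

χ < λ and λ < ν give χ < ν.
Then ν < κ extends the chain to κ.
With κ < τ: χ < λ < ν < κ < τ.
With τ < ω: χ < λ < ν < κ < τ < ω.
So χ < ω; χ is the smaller of the two.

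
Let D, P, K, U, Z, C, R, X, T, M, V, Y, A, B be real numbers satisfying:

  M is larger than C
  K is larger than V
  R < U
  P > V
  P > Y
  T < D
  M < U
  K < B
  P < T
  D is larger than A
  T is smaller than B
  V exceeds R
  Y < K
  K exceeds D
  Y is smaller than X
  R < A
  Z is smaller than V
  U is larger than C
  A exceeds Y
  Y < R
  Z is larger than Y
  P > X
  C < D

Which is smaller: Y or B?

Y < R and R < V give Y < V.
With V < P: Y < R < V < P.
With P < T: Y < R < V < P < T.
Then T < D extends the chain to D.
With D < K: Y < R < V < P < T < D < K.
With K < B: Y < R < V < P < T < D < K < B.
So Y < B; Y is the smaller of the two.

Y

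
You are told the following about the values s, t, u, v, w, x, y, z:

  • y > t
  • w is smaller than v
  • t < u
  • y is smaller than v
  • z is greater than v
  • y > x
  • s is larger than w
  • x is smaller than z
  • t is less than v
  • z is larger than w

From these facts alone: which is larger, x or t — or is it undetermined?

undetermined

Following every chain through x: above x we get y, v, z.
t is not reached, and no chain runs the other way from t to x.
So the given relations leave the order of x and t undetermined.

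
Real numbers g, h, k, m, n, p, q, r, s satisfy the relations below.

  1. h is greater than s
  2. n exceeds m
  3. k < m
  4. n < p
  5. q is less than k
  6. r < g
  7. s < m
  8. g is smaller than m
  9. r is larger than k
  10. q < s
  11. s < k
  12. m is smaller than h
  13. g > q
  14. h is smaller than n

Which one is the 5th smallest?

Piecing the relations together gives one ordering: q < s < k < r < g < m < h < n < p.
The 5th smallest is g.

g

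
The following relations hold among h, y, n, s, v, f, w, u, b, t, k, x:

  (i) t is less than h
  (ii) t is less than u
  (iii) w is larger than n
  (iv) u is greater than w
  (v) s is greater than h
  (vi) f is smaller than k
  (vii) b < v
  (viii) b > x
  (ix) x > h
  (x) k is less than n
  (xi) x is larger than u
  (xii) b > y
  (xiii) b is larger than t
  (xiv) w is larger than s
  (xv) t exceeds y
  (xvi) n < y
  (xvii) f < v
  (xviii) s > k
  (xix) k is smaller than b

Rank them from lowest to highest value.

Each adjacent pair is fixed by a given relation: f < k; k < n; n < y; y < t; t < h; h < s; s < w; w < u; u < x; x < b; b < v. Chaining them end to end gives the full order.

f < k < n < y < t < h < s < w < u < x < b < v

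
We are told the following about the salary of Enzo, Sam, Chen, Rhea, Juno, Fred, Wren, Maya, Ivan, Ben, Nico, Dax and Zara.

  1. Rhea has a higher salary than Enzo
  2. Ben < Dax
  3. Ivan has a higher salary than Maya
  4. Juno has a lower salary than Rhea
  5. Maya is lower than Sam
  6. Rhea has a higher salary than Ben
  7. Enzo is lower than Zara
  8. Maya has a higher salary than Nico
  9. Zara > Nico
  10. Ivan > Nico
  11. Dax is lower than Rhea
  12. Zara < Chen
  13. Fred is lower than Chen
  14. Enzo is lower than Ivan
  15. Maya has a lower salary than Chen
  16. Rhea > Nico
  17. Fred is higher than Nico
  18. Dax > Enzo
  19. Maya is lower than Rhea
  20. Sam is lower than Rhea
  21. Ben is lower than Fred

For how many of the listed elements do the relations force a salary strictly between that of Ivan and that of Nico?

1

The relations place Nico below Ivan. An element lies strictly between them when it is forced above Nico and also forced below Ivan.
Above Nico: {Maya, Sam, Zara, Fred, Chen, Rhea}. Below Ivan: {Maya, Enzo}.
Intersection: {Maya} — 1.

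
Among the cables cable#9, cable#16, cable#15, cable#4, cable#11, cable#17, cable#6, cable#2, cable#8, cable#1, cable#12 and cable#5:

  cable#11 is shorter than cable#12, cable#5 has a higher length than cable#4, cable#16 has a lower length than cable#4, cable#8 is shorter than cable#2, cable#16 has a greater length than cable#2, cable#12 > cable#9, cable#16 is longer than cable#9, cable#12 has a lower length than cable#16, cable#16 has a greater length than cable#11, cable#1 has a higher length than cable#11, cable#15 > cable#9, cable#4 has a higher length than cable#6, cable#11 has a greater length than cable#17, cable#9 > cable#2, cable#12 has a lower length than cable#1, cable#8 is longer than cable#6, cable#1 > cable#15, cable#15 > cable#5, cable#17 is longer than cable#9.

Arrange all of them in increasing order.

Nothing is placed below cable#6, so it is least; from there cable#6 < cable#8; cable#8 < cable#2; cable#2 < cable#9; cable#9 < cable#17; cable#17 < cable#11; cable#11 < cable#12; cable#12 < cable#16; cable#16 < cable#4; cable#4 < cable#5; cable#5 < cable#15; cable#15 < cable#1, each given directly.

cable#6 < cable#8 < cable#2 < cable#9 < cable#17 < cable#11 < cable#12 < cable#16 < cable#4 < cable#5 < cable#15 < cable#1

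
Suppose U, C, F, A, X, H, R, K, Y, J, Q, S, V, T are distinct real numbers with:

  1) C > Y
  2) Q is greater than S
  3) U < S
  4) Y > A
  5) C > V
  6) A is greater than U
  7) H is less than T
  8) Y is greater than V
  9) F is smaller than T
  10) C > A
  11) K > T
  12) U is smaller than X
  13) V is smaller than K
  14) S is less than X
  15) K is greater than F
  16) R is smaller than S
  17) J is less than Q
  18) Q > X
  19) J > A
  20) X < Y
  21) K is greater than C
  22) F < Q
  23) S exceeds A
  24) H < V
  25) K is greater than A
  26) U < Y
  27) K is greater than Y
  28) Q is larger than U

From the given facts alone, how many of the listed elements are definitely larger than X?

4

From X the given relations immediately reach Q, Y.
From those, C, K — 4 in total.
Nothing else is reachable above X; 4 in all.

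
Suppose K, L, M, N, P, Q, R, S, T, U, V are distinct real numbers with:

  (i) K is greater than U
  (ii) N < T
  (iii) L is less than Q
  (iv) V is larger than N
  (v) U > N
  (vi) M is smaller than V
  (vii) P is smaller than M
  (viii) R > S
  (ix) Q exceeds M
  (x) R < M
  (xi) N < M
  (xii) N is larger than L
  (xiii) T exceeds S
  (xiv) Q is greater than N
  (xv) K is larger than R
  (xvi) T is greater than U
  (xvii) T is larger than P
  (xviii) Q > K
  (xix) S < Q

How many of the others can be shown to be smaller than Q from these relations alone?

8

The elements the relations force below Q are L, S, R, N, U, P, K, M — no chain reaches any other.
That is 8.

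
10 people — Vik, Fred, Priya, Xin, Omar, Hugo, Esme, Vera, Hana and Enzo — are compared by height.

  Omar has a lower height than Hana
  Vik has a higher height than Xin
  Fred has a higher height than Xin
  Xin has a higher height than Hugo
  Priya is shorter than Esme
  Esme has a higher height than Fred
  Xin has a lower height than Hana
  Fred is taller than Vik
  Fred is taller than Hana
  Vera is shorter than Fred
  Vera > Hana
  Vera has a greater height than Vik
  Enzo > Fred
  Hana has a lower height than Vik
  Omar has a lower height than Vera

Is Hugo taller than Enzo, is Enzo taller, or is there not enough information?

Chaining the given relations: Hugo < Xin < Hana < Vera < Fred < Enzo.
So Enzo is taller.

Enzo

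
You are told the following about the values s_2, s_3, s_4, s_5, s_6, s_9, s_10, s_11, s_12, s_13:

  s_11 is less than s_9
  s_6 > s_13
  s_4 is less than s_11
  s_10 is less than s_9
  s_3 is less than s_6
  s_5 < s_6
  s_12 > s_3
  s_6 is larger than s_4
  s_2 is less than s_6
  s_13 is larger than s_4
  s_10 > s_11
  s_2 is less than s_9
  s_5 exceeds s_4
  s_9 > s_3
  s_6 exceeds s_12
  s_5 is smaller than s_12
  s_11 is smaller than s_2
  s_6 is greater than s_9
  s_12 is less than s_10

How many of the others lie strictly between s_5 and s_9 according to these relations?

2

The relations place s_5 below s_9. An element lies strictly between them when it is forced above s_5 and also forced below s_9.
Above s_5: {s_12, s_10, s_6}. Below s_9: {s_4, s_11, s_3, s_12, s_10, s_2}.
Intersection: {s_12, s_10} — 2.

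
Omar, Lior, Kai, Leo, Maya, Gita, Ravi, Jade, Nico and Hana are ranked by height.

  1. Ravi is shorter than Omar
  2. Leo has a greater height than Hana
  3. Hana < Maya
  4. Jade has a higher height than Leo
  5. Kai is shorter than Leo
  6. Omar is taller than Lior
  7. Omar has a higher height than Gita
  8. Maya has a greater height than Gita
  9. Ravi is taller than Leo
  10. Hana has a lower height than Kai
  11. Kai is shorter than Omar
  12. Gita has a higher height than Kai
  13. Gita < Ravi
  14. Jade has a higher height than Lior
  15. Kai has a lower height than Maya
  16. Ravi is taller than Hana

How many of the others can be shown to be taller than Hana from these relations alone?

7

From Hana the given relations immediately reach Kai, Leo, Ravi, Maya.
From those, Gita, Omar, Jade — 7 in total.
Nothing else is reachable above Hana; 7 in all.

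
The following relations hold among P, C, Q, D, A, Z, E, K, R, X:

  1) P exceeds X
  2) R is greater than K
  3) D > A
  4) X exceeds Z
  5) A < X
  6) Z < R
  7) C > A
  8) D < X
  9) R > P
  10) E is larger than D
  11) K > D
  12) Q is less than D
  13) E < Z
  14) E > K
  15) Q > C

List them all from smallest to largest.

Nothing is placed below A, so it is least; from there A < C; C < Q; Q < D; D < K; K < E; E < Z; Z < X; X < P; P < R, each given directly.

A < C < Q < D < K < E < Z < X < P < R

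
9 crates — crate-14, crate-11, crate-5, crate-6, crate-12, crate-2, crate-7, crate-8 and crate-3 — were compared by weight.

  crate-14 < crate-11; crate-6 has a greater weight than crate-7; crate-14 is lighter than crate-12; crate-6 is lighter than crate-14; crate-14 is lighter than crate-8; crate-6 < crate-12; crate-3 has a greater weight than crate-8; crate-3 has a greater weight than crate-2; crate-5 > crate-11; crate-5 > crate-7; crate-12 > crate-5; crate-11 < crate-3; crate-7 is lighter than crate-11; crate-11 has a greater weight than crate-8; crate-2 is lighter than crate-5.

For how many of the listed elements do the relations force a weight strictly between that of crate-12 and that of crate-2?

Chaining upward from crate-2 reaches: crate-5, crate-3.
Chaining downward from crate-12 reaches: crate-7, crate-6, crate-14, crate-8, crate-11, crate-5.
Strictly between crate-2 and crate-12 are those in both lists: crate-5 — 1 element.

1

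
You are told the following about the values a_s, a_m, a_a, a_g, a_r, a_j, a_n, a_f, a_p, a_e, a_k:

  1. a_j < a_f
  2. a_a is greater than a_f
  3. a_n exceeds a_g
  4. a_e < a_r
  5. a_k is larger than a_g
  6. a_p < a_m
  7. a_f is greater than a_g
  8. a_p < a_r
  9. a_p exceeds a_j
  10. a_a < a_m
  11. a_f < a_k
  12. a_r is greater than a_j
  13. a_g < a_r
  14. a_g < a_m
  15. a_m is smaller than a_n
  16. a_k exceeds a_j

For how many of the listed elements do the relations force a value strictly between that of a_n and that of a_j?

4

Chaining upward from a_j reaches: a_f, a_k, a_p, a_r, a_a, a_m.
Chaining downward from a_n reaches: a_g, a_f, a_p, a_a, a_m.
Strictly between a_j and a_n are those in both lists: a_f, a_p, a_a, a_m — 4 elements.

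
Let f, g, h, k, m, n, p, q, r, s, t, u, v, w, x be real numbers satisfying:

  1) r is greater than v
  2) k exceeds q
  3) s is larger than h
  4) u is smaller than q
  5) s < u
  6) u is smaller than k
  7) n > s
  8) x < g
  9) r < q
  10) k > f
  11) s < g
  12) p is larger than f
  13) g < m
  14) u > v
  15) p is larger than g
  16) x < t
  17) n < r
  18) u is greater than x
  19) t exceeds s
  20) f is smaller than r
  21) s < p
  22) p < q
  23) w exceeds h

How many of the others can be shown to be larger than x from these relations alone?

7

From x the given relations immediately reach g, t, u.
From those, p, m, q, k — 7 in total.
No other element is forced above x by the given relations, so the count is 7.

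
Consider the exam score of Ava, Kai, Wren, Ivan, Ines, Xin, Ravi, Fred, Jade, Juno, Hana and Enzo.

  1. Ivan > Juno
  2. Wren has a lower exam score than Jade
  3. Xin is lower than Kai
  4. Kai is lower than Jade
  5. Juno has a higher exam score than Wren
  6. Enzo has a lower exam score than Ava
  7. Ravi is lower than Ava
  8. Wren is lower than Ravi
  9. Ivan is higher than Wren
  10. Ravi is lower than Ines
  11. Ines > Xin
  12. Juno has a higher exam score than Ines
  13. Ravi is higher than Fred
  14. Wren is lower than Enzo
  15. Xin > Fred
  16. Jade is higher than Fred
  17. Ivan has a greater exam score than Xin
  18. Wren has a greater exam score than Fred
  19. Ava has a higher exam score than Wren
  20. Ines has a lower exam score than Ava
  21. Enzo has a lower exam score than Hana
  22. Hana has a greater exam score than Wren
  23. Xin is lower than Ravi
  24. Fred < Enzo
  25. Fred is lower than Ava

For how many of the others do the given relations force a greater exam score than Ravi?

The elements the relations force above Ravi are Ines, Ava, Juno, Ivan — no chain reaches any other.
That is 4.

4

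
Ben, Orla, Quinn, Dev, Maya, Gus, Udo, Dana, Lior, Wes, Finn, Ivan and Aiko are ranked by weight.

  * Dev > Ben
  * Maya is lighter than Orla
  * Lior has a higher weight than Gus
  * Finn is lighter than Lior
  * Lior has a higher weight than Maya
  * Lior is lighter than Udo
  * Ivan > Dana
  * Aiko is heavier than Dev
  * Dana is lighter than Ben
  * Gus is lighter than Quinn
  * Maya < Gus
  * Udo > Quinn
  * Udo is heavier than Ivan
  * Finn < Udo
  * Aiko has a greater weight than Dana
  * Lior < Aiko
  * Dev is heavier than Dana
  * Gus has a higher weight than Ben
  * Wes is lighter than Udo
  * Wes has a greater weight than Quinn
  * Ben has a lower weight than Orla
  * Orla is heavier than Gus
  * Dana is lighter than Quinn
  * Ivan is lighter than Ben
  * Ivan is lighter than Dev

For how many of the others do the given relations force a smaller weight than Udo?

9

Directly below Udo: Ivan, Quinn, Finn, Wes, Lior.
One step further: Dana, Maya, Gus (8 so far).
One step further: Ben (9 so far).
No other element is forced below Udo by the given relations, so the count is 9.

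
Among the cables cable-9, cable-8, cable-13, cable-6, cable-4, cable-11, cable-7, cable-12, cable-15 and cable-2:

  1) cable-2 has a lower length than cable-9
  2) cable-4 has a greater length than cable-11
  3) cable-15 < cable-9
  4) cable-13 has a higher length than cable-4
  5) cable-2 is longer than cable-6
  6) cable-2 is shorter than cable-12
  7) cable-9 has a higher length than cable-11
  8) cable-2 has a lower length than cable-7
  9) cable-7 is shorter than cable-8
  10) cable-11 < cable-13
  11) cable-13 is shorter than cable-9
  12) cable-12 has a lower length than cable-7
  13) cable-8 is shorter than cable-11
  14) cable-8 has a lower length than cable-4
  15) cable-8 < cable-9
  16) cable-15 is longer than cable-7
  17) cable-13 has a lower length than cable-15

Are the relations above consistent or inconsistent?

consistent

Every relation is compatible with cable-6 < cable-2 < cable-12 < cable-7 < cable-8 < cable-11 < cable-4 < cable-13 < cable-15 < cable-9; the set is consistent.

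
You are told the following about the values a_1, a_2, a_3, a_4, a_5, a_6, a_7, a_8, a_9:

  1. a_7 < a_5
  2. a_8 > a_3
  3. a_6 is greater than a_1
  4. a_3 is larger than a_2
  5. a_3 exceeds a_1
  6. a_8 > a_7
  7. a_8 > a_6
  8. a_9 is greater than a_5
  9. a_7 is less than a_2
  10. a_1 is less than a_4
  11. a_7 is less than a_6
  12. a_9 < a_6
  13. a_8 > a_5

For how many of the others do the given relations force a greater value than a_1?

Directly above a_1: a_3, a_4, a_6.
One step further: a_8 (4 so far).
No other element is forced above a_1 by the given relations, so the count is 4.

4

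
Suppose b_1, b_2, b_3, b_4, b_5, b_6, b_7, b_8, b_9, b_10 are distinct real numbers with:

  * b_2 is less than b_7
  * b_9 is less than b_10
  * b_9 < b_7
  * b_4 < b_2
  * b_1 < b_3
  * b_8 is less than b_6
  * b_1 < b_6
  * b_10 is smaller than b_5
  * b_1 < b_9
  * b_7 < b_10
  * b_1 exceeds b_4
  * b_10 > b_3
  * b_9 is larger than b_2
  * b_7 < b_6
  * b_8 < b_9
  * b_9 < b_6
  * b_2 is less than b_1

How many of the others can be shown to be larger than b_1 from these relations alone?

6

Directly above b_1: b_3, b_9, b_6.
One step further: b_7, b_10 (5 so far).
One step further: b_5 (6 so far).
Nothing else is reachable above b_1; 6 in all.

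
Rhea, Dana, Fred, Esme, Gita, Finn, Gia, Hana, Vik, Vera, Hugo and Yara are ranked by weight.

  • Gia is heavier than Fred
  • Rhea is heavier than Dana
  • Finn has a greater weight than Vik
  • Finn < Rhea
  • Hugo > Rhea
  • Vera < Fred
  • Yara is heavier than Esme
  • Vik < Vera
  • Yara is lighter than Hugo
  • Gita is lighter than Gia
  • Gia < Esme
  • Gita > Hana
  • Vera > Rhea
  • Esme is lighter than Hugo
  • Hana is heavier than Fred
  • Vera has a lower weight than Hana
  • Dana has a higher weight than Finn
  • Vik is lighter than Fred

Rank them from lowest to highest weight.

Vik < Finn < Dana < Rhea < Vera < Fred < Hana < Gita < Gia < Esme < Yara < Hugo

Each adjacent pair is fixed by a given relation: Vik < Finn; Finn < Dana; Dana < Rhea; Rhea < Vera; Vera < Fred; Fred < Hana; Hana < Gita; Gita < Gia; Gia < Esme; Esme < Yara; Yara < Hugo. Chaining them end to end gives the full order.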